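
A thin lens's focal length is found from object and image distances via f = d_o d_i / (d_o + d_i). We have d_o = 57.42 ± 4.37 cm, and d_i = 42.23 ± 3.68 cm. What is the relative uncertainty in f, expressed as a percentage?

5.97%

∂f/∂d_o = (d_i/(d_o+d_i))² = 0.180;  ∂f/∂d_i = (d_o/(d_o+d_i))² = 0.332
δf = √((∂f/∂d_o · δd_o)² + (∂f/∂d_i · δd_i)²) = √(0.616 + 1.49) = 1.45 cm
f = 24.33 cm, so δf/f = 1.45/24.33 = 0.0597.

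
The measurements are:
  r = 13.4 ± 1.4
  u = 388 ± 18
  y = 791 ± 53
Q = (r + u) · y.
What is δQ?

Let w = r + u = 401. δw = √(δr² + δu²) = √(1.96 + 324) = 18.1, so δw/w = 0.0450.
Q is then a monomial in w, y:
δQ/Q = √((δw/w)² + (1·δy/y)²) = √(0.00202 + 0.00449) = 0.0807
Q = 3.18e+05, so δQ = 0.0807 × 3.18e+05 = 25600.

25600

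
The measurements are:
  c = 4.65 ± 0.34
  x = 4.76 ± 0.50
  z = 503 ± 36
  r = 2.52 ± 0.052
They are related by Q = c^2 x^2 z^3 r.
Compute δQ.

5.26e+10

Relative error in a monomial: (δQ/Q)² = Σ (nᵢ · δxᵢ/xᵢ)².
  (2·δc/c)² = (2×0.0731)² = 0.0214;  (2·δx/x)² = (2×0.105)² = 0.0441;  (3·δz/z)² = (3×0.0716)² = 0.0461;  (1·δr/r)² = (1×0.0206)² = 0.000426
δQ/Q = √(0.112) = 0.335
Q = 1.57e+11, so δQ = 0.335 × 1.57e+11 = 5.26e+10.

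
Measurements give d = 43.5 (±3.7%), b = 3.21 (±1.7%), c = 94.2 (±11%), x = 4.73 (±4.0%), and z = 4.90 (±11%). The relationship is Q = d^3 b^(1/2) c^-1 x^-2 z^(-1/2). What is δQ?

Relative error in a monomial: (δQ/Q)² = Σ (nᵢ · δxᵢ/xᵢ)².
  (3·δd/d)² = (3×0.0370)² = 0.0123;  (½·δb/b)² = (0.5×0.0170)² = 7.23e-05;  (-1·δc/c)² = (-1×0.110)² = 0.0121;  (-2·δx/x)² = (-2×0.0400)² = 0.00640;  (−½·δz/z)² = (-0.5×0.110)² = 0.00302
δQ/Q = √(0.0339) = 0.184
Q = 31.6, so δQ = 0.184 × 31.6 = 5.82.

5.82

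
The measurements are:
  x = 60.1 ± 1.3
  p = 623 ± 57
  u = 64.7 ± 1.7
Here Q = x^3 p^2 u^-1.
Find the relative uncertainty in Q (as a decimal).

0.196

Q is a product of powers, so relative uncertainties combine in quadrature:
  (3·δx/x)² = (3×0.0216)² = 0.00421;  (2·δp/p)² = (2×0.0915)² = 0.0335;  (-1·δu/u)² = (-1×0.0263)² = 0.000690
δQ/Q = √(0.0384) = 0.196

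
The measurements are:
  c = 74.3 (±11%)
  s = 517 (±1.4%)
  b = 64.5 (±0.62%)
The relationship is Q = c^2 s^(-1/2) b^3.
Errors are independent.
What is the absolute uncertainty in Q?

Each factor contributes (exponent × relative error)² to (δQ/Q)²:
  (2·δc/c)² = (2×0.110)² = 0.0484;  (−½·δs/s)² = (-0.5×0.0140)² = 4.9e-05;  (3·δb/b)² = (3×0.00620)² = 0.000346
δQ/Q = √(0.0488) = 0.221
Q = 6.51e+07, so δQ = 0.221 × 6.51e+07 = 1.44e+07.

1.44e+07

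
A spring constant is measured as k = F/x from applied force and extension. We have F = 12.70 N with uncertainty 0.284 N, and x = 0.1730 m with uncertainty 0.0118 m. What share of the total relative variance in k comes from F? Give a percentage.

9.71%

(δk/k)² = (1·δF/F)² + (-1·δx/x)²
  F term: (1×0.0224)² = 0.000500
  x term: (-1×0.0682)² = 0.00465
Total = 0.00515. Share from F = 0.000500/0.00515 = 0.0971.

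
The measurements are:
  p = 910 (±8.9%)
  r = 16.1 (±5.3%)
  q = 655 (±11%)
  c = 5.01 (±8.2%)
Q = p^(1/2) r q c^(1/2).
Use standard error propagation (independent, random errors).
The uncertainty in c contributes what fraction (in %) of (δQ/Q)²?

9.05%

(δQ/Q)² = (½·δp/p)² + (1·δr/r)² + (1·δq/q)² + (½·δc/c)²
  p term: (0.5×0.0890)² = 0.00198
  r term: (1×0.0530)² = 0.00281
  q term: (1×0.110)² = 0.0121
  c term: (0.5×0.0820)² = 0.00168
Total = 0.0186. Share from c = 0.00168/0.0186 = 0.0905.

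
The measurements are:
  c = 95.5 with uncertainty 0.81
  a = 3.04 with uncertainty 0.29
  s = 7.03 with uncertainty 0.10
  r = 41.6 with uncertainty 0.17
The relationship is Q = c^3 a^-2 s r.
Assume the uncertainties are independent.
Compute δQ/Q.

0.193

Since Q is a product/quotient, work with relative uncertainties:
  (3·δc/c)² = (3×0.00848)² = 0.000647;  (-2·δa/a)² = (-2×0.0954)² = 0.0364;  (1·δs/s)² = (1×0.0142)² = 0.000202;  (1·δr/r)² = (1×0.00409)² = 1.67e-05
δQ/Q = √(0.0373) = 0.193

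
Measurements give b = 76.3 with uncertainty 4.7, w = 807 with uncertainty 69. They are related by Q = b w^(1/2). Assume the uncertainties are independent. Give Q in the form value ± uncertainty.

2170 ± 163

Each factor contributes (exponent × relative error)² to (δQ/Q)²:
  (1·δb/b)² = (1×0.0616)² = 0.00379;  (½·δw/w)² = (0.5×0.0855)² = 0.00183
δQ/Q = √(0.00562) = 0.0750
Q = 2170, so δQ = 0.0750 × 2170 = 163.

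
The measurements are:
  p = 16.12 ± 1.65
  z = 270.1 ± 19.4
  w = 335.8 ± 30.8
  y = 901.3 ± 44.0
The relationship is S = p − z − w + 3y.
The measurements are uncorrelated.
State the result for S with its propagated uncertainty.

Each term contributes (cᵢ δxᵢ)² to (δS)²:
  (δp)² = 2.72;  (δz)² = 376;  (δw)² = 949;  (3·δy)² = 17400
δS = √(18800) = 137
S = 2114.

2114 ± 137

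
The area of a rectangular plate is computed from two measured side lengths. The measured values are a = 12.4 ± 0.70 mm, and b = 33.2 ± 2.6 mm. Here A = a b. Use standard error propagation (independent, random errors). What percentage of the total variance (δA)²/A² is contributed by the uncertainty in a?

34.2%

(δA/A)² = (1·δa/a)² + (1·δb/b)²
  a term: (1×0.0565)² = 0.00319
  b term: (1×0.0783)² = 0.00613
Total = 0.00932. Share from a = 0.00319/0.00932 = 0.342.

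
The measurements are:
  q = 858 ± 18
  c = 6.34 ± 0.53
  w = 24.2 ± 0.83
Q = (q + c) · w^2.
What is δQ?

Let u = q + c = 864. δu = √(δq² + δc²) = √(324 + 0.281) = 18.0, so δu/u = 0.0208.
Q is then a monomial in u, w:
δQ/Q = √((δu/u)² + (2·δw/w)²) = √(0.000434 + 0.00471) = 0.0717
Q = 5.06e+05, so δQ = 0.0717 × 5.06e+05 = 36300.

36300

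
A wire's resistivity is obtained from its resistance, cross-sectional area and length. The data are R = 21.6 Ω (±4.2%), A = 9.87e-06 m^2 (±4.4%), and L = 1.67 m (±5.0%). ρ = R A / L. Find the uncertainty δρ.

Relative error in a monomial: (δρ/ρ)² = Σ (nᵢ · δxᵢ/xᵢ)².
  (1·δR/R)² = (1×0.0420)² = 0.00176;  (1·δA/A)² = (1×0.0440)² = 0.00194;  (-1·δL/L)² = (-1×0.0500)² = 0.00250
δρ/ρ = √(0.00620) = 0.0787
ρ = 0.000128 Ω·m, so δρ = 0.0787 × 0.000128 = 1.01e-05 Ω·m.

1.01e-05 Ω·m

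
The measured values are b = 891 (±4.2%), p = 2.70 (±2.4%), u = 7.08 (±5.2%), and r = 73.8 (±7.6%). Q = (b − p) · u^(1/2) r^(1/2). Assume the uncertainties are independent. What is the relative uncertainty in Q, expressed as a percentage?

Let w = b − p = 888. δw = √(δb² + δp²) = √(1400 + 0.00420) = 37.4, so δw/w = 0.0421.
Q is then a monomial in w, u, r:
δQ/Q = √((δw/w)² + (½·δu/u)² + (½·δr/r)²) = √(0.00177 + 0.000676 + 0.00144) = 0.0624

6.24%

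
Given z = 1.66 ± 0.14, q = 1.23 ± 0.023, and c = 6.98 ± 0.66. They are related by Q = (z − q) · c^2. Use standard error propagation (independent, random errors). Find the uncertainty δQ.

7.97

Let u = z − q = 0.430. δu = √(δz² + δq²) = √(0.0196 + 0.000529) = 0.142, so δu/u = 0.330.
Q is then a monomial in u, c:
δQ/Q = √((δu/u)² + (2·δc/c)²) = √(0.109 + 0.0358) = 0.380
Q = 20.9, so δQ = 0.380 × 20.9 = 7.97.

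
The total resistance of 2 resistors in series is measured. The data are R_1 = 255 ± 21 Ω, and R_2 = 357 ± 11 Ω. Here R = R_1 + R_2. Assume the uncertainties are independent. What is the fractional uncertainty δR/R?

0.0387

Sums and differences: (δR)² = Σ (cᵢ δxᵢ)².
  (δR_1)² = 441;  (δR_2)² = 121
δR = √(562) = 23.7 Ω
R = 612 Ω, so δR/R = 23.7/612 = 0.0387.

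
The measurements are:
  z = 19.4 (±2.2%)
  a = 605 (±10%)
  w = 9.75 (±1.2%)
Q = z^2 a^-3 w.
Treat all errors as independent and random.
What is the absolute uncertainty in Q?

Q is a product of powers, so relative uncertainties combine in quadrature:
  (2·δz/z)² = (2×0.0220)² = 0.00194;  (-3·δa/a)² = (-3×0.100)² = 0.0900;  (1·δw/w)² = (1×0.0120)² = 0.000144
δQ/Q = √(0.0921) = 0.303
Q = 1.66e-05, so δQ = 0.303 × 1.66e-05 = 5.03e-06.

5.03e-06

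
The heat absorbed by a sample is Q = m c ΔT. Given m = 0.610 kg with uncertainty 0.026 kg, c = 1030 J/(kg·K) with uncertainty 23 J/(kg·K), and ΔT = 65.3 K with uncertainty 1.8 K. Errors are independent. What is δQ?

Products/powers → add relative errors in quadrature, weighted by exponent:
  (1·δm/m)² = (1×0.0426)² = 0.00182;  (1·δc/c)² = (1×0.0223)² = 0.000499;  (1·δΔT/ΔT)² = (1×0.0276)² = 0.000760
δQ/Q = √(0.00308) = 0.0555
Q = 41000 J, so δQ = 0.0555 × 41000 = 2280 J.

2280 J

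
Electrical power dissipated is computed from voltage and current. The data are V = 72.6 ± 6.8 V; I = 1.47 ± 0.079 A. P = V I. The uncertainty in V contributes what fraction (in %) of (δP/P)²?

(δP/P)² = (1·δV/V)² + (1·δI/I)²
  V term: (1×0.0937)² = 0.00877
  I term: (1×0.0537)² = 0.00289
Total = 0.0117. Share from V = 0.00877/0.0117 = 0.752.

75.2%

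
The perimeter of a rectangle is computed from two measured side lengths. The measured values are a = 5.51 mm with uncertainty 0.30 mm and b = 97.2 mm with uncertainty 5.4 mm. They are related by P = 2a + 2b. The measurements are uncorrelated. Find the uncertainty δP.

10.8 mm

P is a linear combination, so absolute uncertainties add in quadrature:
  (2·δa)² = 0.360;  (2·δb)² = 117
δP = √(117) = 10.8 mm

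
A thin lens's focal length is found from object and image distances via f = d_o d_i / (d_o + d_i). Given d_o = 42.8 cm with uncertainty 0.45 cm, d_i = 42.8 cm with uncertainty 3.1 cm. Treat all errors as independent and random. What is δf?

∂f/∂d_o = (d_i/(d_o+d_i))² = 0.250;  ∂f/∂d_i = (d_o/(d_o+d_i))² = 0.250
δf = √((∂f/∂d_o · δd_o)² + (∂f/∂d_i · δd_i)²) = √(0.0127 + 0.601) = 0.783 cm

0.783 cm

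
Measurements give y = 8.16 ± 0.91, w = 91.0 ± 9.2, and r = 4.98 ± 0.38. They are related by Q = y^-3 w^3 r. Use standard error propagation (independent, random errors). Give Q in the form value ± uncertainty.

Since Q is a product/quotient, work with relative uncertainties:
  (-3·δy/y)² = (-3×0.112)² = 0.112;  (3·δw/w)² = (3×0.101)² = 0.0920;  (1·δr/r)² = (1×0.0763)² = 0.00582
δQ/Q = √(0.210) = 0.458
Q = 6910, so δQ = 0.458 × 6910 = 3160.

6910 ± 3160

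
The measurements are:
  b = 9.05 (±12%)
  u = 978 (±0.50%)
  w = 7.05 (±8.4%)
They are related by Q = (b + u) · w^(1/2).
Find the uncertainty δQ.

111

Let h = b + u = 987. δh = √(δb² + δu²) = √(1.18 + 23.9) = 5.01, so δh/h = 0.00507.
Q is then a monomial in h, w:
δQ/Q = √((δh/h)² + (½·δw/w)²) = √(2.58e-05 + 0.00176) = 0.0423
Q = 2620, so δQ = 0.0423 × 2620 = 111.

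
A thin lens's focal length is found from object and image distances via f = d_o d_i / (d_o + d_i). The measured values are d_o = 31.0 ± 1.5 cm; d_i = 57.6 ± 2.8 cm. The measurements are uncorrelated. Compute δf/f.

0.0358

∂f/∂d_o = (d_i/(d_o+d_i))² = 0.423;  ∂f/∂d_i = (d_o/(d_o+d_i))² = 0.122
δf = √((∂f/∂d_o · δd_o)² + (∂f/∂d_i · δd_i)²) = √(0.402 + 0.117) = 0.721 cm
f = 20.2 cm, so δf/f = 0.721/20.2 = 0.0358.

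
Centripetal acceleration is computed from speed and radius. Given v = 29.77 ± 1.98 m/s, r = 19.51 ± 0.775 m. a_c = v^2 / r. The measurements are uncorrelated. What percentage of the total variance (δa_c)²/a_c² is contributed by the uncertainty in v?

91.8%

(δa_c/a_c)² = (2·δv/v)² + (-1·δr/r)²
  v term: (2×0.0665)² = 0.0177
  r term: (-1×0.0397)² = 0.00158
Total = 0.0193. Share from v = 0.0177/0.0193 = 0.918.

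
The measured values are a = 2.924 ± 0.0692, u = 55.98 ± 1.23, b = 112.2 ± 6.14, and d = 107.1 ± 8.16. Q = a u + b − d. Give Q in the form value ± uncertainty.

168.8 ± 11.5

Let p = a·u = 163.7. δp/p = √((1·δa/a)² + (1·δu/u)²) = √(0.000560 + 0.000483) = 0.0323, so δp = 5.29.
Q = p + b − d: δQ = √(δp² + δb² + δd²) = √(27.9 + 37.7 + 66.6) = 11.5
Q = 168.8.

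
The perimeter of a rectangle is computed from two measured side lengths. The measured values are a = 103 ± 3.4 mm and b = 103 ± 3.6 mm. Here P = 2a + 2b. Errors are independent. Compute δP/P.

Each term contributes (cᵢ δxᵢ)² to (δP)²:
  (2·δa)² = 46.2;  (2·δb)² = 51.8
δP = √(98.1) = 9.90 mm
P = 412 mm, so δP/P = 9.90/412 = 0.0240.

0.0240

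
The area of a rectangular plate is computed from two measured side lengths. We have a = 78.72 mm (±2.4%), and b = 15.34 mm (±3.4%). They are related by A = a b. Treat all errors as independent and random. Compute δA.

50.3 mm^2

Relative error in a monomial: (δA/A)² = Σ (nᵢ · δxᵢ/xᵢ)².
  (1·δa/a)² = (1×0.0240)² = 0.000576;  (1·δb/b)² = (1×0.0340)² = 0.00116
δA/A = √(0.00173) = 0.0416
A = 1208 mm^2, so δA = 0.0416 × 1208 = 50.3 mm^2.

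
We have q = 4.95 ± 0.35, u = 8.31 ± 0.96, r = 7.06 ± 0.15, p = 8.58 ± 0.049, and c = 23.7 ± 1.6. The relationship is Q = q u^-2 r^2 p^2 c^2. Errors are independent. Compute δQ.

41400

Products/powers → add relative errors in quadrature, weighted by exponent:
  (1·δq/q)² = (1×0.0707)² = 0.00500;  (-2·δu/u)² = (-2×0.116)² = 0.0534;  (2·δr/r)² = (2×0.0212)² = 0.00181;  (2·δp/p)² = (2×0.00571)² = 0.000130;  (2·δc/c)² = (2×0.0675)² = 0.0182
δQ/Q = √(0.0785) = 0.280
Q = 1.48e+05, so δQ = 0.280 × 1.48e+05 = 41400.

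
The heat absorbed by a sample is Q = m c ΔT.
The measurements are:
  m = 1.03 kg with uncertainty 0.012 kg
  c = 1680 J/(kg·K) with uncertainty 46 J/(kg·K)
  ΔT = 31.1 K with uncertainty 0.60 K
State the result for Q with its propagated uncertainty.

53800 ± 1910 J

Products/powers → add relative errors in quadrature, weighted by exponent:
  (1·δm/m)² = (1×0.0117)² = 0.000136;  (1·δc/c)² = (1×0.0274)² = 0.000750;  (1·δΔT/ΔT)² = (1×0.0193)² = 0.000372
δQ/Q = √(0.00126) = 0.0355
Q = 53800 J, so δQ = 0.0355 × 53800 = 1910 J.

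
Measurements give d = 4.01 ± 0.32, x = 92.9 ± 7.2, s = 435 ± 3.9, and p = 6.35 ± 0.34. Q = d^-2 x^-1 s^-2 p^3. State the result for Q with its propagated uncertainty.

(9.06 ± 2.17) × 10^-7

Since Q is a product/quotient, work with relative uncertainties:
  (-2·δd/d)² = (-2×0.0798)² = 0.0255;  (-1·δx/x)² = (-1×0.0775)² = 0.00601;  (-2·δs/s)² = (-2×0.00897)² = 0.000322;  (3·δp/p)² = (3×0.0535)² = 0.0258
δQ/Q = √(0.0576) = 0.240
Q = 9.06e-07, so δQ = 0.240 × 9.06e-07 = 2.17e-07.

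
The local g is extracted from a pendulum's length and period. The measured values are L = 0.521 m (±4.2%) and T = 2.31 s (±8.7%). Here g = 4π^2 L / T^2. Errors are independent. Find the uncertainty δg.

0.690 m/s^2

Since g is a product/quotient, work with relative uncertainties:
  (1·δL/L)² = (1×0.0420)² = 0.00176;  (-2·δT/T)² = (-2×0.0870)² = 0.0303
δg/g = √(0.0320) = 0.179
g = 3.85 m/s^2, so δg = 0.179 × 3.85 = 0.690 m/s^2.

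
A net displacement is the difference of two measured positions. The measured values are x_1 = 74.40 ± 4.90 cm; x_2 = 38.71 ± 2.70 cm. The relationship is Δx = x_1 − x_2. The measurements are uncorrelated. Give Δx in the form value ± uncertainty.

Absolute uncertainties add in quadrature for a linear combination:
  (δx_1)² = 24.0;  (δx_2)² = 7.29
δΔx = √(31.3) = 5.59 cm
Δx = 35.69 cm.

35.69 ± 5.59 cm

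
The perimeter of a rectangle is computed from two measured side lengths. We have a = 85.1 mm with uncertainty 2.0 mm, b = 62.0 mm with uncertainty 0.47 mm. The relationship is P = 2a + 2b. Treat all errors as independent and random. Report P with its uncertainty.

P is a linear combination, so absolute uncertainties add in quadrature:
  (2·δa)² = 16.0;  (2·δb)² = 0.884
δP = √(16.9) = 4.11 mm
P = 294 mm.

294 ± 4.11 mm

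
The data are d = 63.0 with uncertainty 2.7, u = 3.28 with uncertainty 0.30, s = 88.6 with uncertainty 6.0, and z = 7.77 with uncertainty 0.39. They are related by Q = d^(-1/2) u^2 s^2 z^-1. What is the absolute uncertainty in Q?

321

Relative error in a monomial: (δQ/Q)² = Σ (nᵢ · δxᵢ/xᵢ)².
  (−½·δd/d)² = (-0.5×0.0429)² = 0.000459;  (2·δu/u)² = (2×0.0915)² = 0.0335;  (2·δs/s)² = (2×0.0677)² = 0.0183;  (-1·δz/z)² = (-1×0.0502)² = 0.00252
δQ/Q = √(0.0548) = 0.234
Q = 1370, so δQ = 0.234 × 1370 = 321.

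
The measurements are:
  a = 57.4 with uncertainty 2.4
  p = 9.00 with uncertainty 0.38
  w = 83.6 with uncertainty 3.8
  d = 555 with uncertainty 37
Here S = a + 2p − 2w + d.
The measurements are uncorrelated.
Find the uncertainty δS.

Sums and differences: (δS)² = Σ (cᵢ δxᵢ)².
  (δa)² = 5.76;  (2·δp)² = 0.578;  (2·δw)² = 57.8;  (δd)² = 1370
δS = √(1430) = 37.9

37.9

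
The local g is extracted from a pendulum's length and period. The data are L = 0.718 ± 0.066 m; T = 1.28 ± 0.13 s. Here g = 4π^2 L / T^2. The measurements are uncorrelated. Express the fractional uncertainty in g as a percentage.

Each factor contributes (exponent × relative error)² to (δg/g)²:
  (1·δL/L)² = (1×0.0919)² = 0.00845;  (-2·δT/T)² = (-2×0.102)² = 0.0413
δg/g = √(0.0497) = 0.223

22.3%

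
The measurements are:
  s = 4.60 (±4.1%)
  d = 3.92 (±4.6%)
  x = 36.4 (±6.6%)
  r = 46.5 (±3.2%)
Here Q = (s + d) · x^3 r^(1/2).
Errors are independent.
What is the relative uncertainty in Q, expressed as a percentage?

Let u = s + d = 8.52. δu = √(δs² + δd²) = √(0.0356 + 0.0325) = 0.261, so δu/u = 0.0306.
Q is then a monomial in u, x, r:
δQ/Q = √((δu/u)² + (3·δx/x)² + (½·δr/r)²) = √(0.000938 + 0.0392 + 0.000256) = 0.201

20.1%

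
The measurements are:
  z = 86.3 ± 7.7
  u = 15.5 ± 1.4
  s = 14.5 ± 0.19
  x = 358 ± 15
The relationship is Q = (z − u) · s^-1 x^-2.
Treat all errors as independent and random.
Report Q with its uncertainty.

Let w = z − u = 70.8. δw = √(δz² + δu²) = √(59.3 + 1.96) = 7.83, so δw/w = 0.111.
Q is then a monomial in w, s, x:
δQ/Q = √((δw/w)² + (-1·δs/s)² + (-2·δx/x)²) = √(0.0122 + 0.000172 + 0.00702) = 0.139
Q = 3.81e-05, so δQ = 0.139 × 3.81e-05 = 5.31e-06.

(3.81 ± 0.531) × 10^-5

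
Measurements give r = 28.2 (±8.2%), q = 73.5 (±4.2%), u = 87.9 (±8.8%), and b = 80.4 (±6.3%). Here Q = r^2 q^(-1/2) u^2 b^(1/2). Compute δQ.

1.56e+06

Each factor contributes (exponent × relative error)² to (δQ/Q)²:
  (2·δr/r)² = (2×0.0820)² = 0.0269;  (−½·δq/q)² = (-0.5×0.0420)² = 0.000441;  (2·δu/u)² = (2×0.0880)² = 0.0310;  (½·δb/b)² = (0.5×0.0630)² = 0.000992
δQ/Q = √(0.0593) = 0.244
Q = 6.43e+06, so δQ = 0.244 × 6.43e+06 = 1.56e+06.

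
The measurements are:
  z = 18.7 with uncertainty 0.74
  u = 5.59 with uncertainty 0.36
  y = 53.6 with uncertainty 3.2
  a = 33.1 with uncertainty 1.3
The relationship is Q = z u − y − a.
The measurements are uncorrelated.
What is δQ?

Let p = z·u = 105. δp/p = √((1·δz/z)² + (1·δu/u)²) = √(0.00157 + 0.00415) = 0.0756, so δp = 7.90.
Q = p − y − a: δQ = √(δp² + δy² + δa²) = √(62.4 + 10.2 + 1.69) = 8.62

8.62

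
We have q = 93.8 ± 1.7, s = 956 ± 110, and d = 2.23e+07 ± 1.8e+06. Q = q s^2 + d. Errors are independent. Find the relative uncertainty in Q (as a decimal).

Let p = q·s^2 = 8.57e+07. δp/p = √((1·δq/q)² + (2·δs/s)²) = √(0.000328 + 0.0530) = 0.231, so δp = 1.98e+07.
Q = p + d: δQ = √(δp² + δd²) = √(3.92e+14 + 3.24e+12) = 1.99e+07
Q = 1.08e+08, so δQ/Q = 1.99e+07/1.08e+08 = 0.184.

0.184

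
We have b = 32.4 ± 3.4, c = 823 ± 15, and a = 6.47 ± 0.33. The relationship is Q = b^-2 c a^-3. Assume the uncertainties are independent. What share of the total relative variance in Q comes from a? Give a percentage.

(δQ/Q)² = (-2·δb/b)² + (1·δc/c)² + (-3·δa/a)²
  b term: (-2×0.105)² = 0.0440
  c term: (1×0.0182)² = 0.000332
  a term: (-3×0.0510)² = 0.0234
Total = 0.0678. Share from a = 0.0234/0.0678 = 0.345.

34.5%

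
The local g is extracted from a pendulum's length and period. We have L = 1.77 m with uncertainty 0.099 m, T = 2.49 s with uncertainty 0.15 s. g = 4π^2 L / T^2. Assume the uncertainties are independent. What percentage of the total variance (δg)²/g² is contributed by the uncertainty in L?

17.7%

(δg/g)² = (1·δL/L)² + (-2·δT/T)²
  L term: (1×0.0559)² = 0.00313
  T term: (-2×0.0602)² = 0.0145
Total = 0.0176. Share from L = 0.00313/0.0176 = 0.177.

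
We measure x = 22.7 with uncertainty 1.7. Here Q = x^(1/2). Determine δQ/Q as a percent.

Each factor contributes (exponent × relative error)² to (δQ/Q)²:
  (½·δx/x)² = (0.5×0.0749)² = 0.00140
δQ/Q = √(0.00140) = 0.0374

3.74%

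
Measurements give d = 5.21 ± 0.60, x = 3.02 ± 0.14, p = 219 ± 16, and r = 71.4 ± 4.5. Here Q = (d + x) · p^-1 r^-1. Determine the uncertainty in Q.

Let u = d + x = 8.23. δu = √(δd² + δx²) = √(0.360 + 0.0196) = 0.616, so δu/u = 0.0749.
Q is then a monomial in u, p, r:
δQ/Q = √((δu/u)² + (-1·δp/p)² + (-1·δr/r)²) = √(0.00560 + 0.00534 + 0.00397) = 0.122
Q = 0.000526, so δQ = 0.122 × 0.000526 = 6.43e-05.

6.43e-05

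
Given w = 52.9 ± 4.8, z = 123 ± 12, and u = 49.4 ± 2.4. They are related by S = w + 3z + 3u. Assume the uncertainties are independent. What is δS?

Sums and differences: (δS)² = Σ (cᵢ δxᵢ)².
  (δw)² = 23.0;  (3·δz)² = 1300;  (3·δu)² = 51.8
δS = √(1370) = 37.0

37.0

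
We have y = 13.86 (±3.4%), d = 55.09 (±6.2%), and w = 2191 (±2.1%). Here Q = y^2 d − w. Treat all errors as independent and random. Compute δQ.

975

Let p = y^2·d = 10580. δp/p = √((2·δy/y)² + (1·δd/d)²) = √(0.00462 + 0.00384) = 0.0920, so δp = 974.
Q = p − w: δQ = √(δp² + δw²) = √(9.48e+05 + 2120) = 975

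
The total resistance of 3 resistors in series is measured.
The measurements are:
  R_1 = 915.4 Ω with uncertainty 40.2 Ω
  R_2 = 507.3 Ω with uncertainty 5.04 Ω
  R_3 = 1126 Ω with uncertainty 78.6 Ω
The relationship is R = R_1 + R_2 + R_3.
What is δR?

88.4 Ω

For a sum/difference, combine absolute errors in quadrature:
  (δR_1)² = 1620;  (δR_2)² = 25.4;  (δR_3)² = 6180
δR = √(7820) = 88.4 Ω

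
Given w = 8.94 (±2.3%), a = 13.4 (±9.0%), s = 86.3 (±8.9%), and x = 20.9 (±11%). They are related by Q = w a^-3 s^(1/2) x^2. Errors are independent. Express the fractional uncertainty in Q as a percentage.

Relative error in a monomial: (δQ/Q)² = Σ (nᵢ · δxᵢ/xᵢ)².
  (1·δw/w)² = (1×0.0230)² = 0.000529;  (-3·δa/a)² = (-3×0.0900)² = 0.0729;  (½·δs/s)² = (0.5×0.0890)² = 0.00198;  (2·δx/x)² = (2×0.110)² = 0.0484
δQ/Q = √(0.124) = 0.352

35.2%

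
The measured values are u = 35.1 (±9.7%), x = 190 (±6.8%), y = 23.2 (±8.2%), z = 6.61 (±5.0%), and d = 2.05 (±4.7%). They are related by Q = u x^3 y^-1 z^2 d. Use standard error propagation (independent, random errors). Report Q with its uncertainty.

Each factor contributes (exponent × relative error)² to (δQ/Q)²:
  (1·δu/u)² = (1×0.0970)² = 0.00941;  (3·δx/x)² = (3×0.0680)² = 0.0416;  (-1·δy/y)² = (-1×0.0820)² = 0.00672;  (2·δz/z)² = (2×0.0500)² = 0.0100;  (1·δd/d)² = (1×0.0470)² = 0.00221
δQ/Q = √(0.0700) = 0.264
Q = 9.29e+08, so δQ = 0.264 × 9.29e+08 = 2.46e+08.

(9.29 ± 2.46) × 10^8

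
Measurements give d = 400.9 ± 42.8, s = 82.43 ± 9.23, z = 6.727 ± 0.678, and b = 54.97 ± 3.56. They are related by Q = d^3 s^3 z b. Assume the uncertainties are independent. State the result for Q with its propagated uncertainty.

Q is a product of powers, so relative uncertainties combine in quadrature:
  (3·δd/d)² = (3×0.107)² = 0.103;  (3·δs/s)² = (3×0.112)² = 0.113;  (1·δz/z)² = (1×0.101)² = 0.0102;  (1·δb/b)² = (1×0.0648)² = 0.00419
δQ/Q = √(0.230) = 0.479
Q = 1.334e+16, so δQ = 0.479 × 1.334e+16 = 6.4e+15.

(1.334 ± 0.640) × 10^16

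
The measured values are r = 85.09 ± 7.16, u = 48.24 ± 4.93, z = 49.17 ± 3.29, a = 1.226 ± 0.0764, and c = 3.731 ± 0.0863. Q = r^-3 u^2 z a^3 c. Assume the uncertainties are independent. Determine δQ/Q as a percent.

38.1%

For a monomial Q ∝ r^-3, u^2, z, a^3, c, fractional errors add in quadrature:
  (-3·δr/r)² = (-3×0.0841)² = 0.0637;  (2·δu/u)² = (2×0.102)² = 0.0418;  (1·δz/z)² = (1×0.0669)² = 0.00448;  (3·δa/a)² = (3×0.0623)² = 0.0350;  (1·δc/c)² = (1×0.0231)² = 0.000535
δQ/Q = √(0.145) = 0.381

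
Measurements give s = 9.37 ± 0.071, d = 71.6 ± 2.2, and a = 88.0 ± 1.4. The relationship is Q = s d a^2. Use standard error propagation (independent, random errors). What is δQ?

Q is a product of powers, so relative uncertainties combine in quadrature:
  (1·δs/s)² = (1×0.00758)² = 5.74e-05;  (1·δd/d)² = (1×0.0307)² = 0.000944;  (2·δa/a)² = (2×0.0159)² = 0.00101
δQ/Q = √(0.00201) = 0.0449
Q = 5.2e+06, so δQ = 0.0449 × 5.2e+06 = 2.33e+05.

2.33e+05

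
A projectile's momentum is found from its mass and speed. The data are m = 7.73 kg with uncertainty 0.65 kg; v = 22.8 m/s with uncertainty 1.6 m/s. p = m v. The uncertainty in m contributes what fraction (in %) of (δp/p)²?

58.9%

(δp/p)² = (1·δm/m)² + (1·δv/v)²
  m term: (1×0.0841)² = 0.00707
  v term: (1×0.0702)² = 0.00492
Total = 0.0120. Share from m = 0.00707/0.0120 = 0.589.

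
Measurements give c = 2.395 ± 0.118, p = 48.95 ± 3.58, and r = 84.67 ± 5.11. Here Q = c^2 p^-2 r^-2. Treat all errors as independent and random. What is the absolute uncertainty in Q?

Each factor contributes (exponent × relative error)² to (δQ/Q)²:
  (2·δc/c)² = (2×0.0493)² = 0.00971;  (-2·δp/p)² = (-2×0.0731)² = 0.0214;  (-2·δr/r)² = (-2×0.0604)² = 0.0146
δQ/Q = √(0.0457) = 0.214
Q = 3.339e-07, so δQ = 0.214 × 3.339e-07 = 7.14e-08.

7.14e-08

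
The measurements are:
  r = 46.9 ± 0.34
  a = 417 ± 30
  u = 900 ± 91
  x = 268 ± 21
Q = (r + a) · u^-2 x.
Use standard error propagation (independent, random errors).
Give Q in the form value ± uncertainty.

0.153 ± 0.0347

Let w = r + a = 464. δw = √(δr² + δa²) = √(0.116 + 900) = 30.0, so δw/w = 0.0647.
Q is then a monomial in w, u, x:
δQ/Q = √((δw/w)² + (-2·δu/u)² + (1·δx/x)²) = √(0.00418 + 0.0409 + 0.00614) = 0.226
Q = 0.153, so δQ = 0.226 × 0.153 = 0.0347.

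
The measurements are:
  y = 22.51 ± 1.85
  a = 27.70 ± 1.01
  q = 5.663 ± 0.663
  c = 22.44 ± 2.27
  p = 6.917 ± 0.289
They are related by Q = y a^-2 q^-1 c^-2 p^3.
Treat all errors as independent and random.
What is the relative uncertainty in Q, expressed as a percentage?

Since Q is a product/quotient, work with relative uncertainties:
  (1·δy/y)² = (1×0.0822)² = 0.00675;  (-2·δa/a)² = (-2×0.0365)² = 0.00532;  (-1·δq/q)² = (-1×0.117)² = 0.0137;  (-2·δc/c)² = (-2×0.101)² = 0.0409;  (3·δp/p)² = (3×0.0418)² = 0.0157
δQ/Q = √(0.0824) = 0.287

28.7%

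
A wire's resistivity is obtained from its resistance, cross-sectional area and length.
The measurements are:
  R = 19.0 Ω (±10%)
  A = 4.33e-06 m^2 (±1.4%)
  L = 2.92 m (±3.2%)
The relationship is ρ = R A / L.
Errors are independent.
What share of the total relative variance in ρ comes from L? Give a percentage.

(δρ/ρ)² = (1·δR/R)² + (1·δA/A)² + (-1·δL/L)²
  R term: (1×0.100)² = 0.0100
  A term: (1×0.0140)² = 0.000196
  L term: (-1×0.0320)² = 0.00102
Total = 0.0112. Share from L = 0.00102/0.0112 = 0.0913.

9.13%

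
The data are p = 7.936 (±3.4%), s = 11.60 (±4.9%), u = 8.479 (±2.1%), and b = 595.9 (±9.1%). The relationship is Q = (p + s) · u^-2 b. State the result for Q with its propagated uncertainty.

161.9 ± 17.0

Let w = p + s = 19.54. δw = √(δp² + δs²) = √(0.0728 + 0.323) = 0.629, so δw/w = 0.0322.
Q is then a monomial in w, u, b:
δQ/Q = √((δw/w)² + (-2·δu/u)² + (1·δb/b)²) = √(0.00104 + 0.00176 + 0.00828) = 0.105
Q = 161.9, so δQ = 0.105 × 161.9 = 17.0.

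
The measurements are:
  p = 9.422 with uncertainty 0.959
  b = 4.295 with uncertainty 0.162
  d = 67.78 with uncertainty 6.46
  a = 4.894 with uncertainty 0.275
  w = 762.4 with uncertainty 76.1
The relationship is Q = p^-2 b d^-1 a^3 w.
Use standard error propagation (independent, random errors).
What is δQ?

19.2

For a monomial Q ∝ p^-2, b, d^-1, a^3, w, fractional errors add in quadrature:
  (-2·δp/p)² = (-2×0.102)² = 0.0414;  (1·δb/b)² = (1×0.0377)² = 0.00142;  (-1·δd/d)² = (-1×0.0953)² = 0.00908;  (3·δa/a)² = (3×0.0562)² = 0.0284;  (1·δw/w)² = (1×0.0998)² = 0.00996
δQ/Q = √(0.0903) = 0.301
Q = 63.79, so δQ = 0.301 × 63.79 = 19.2.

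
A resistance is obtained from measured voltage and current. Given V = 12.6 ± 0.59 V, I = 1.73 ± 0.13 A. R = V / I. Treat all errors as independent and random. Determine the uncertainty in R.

For a monomial R ∝ V, I^-1, fractional errors add in quadrature:
  (1·δV/V)² = (1×0.0468)² = 0.00219;  (-1·δI/I)² = (-1×0.0751)² = 0.00565
δR/R = √(0.00784) = 0.0885
R = 7.28 Ω, so δR = 0.0885 × 7.28 = 0.645 Ω.

0.645 Ω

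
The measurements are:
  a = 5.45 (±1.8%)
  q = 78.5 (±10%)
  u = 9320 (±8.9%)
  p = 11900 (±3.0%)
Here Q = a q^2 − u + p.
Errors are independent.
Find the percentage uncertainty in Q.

Let w = a·q^2 = 33600. δw/w = √((1·δa/a)² + (2·δq/q)²) = √(0.000324 + 0.0400) = 0.201, so δw = 6740.
Q = w − u + p: δQ = √(δw² + δu² + δp²) = √(4.55e+07 + 6.88e+05 + 1.27e+05) = 6800
Q = 36200, so δQ/Q = 6800/36200 = 0.188.

18.8%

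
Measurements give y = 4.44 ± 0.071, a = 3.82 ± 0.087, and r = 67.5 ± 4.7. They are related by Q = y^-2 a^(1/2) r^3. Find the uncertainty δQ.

Each factor contributes (exponent × relative error)² to (δQ/Q)²:
  (-2·δy/y)² = (-2×0.0160)² = 0.00102;  (½·δa/a)² = (0.5×0.0228)² = 0.000130;  (3·δr/r)² = (3×0.0696)² = 0.0436
δQ/Q = √(0.0448) = 0.212
Q = 30500, so δQ = 0.212 × 30500 = 6450.

6450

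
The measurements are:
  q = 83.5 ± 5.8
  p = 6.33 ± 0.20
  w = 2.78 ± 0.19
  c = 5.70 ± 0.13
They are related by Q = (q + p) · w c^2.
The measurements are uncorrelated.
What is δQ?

Let u = q + p = 89.8. δu = √(δq² + δp²) = √(33.6 + 0.0400) = 5.80, so δu/u = 0.0646.
Q is then a monomial in u, w, c:
δQ/Q = √((δu/u)² + (1·δw/w)² + (2·δc/c)²) = √(0.00417 + 0.00467 + 0.00208) = 0.105
Q = 8110, so δQ = 0.105 × 8110 = 848.

848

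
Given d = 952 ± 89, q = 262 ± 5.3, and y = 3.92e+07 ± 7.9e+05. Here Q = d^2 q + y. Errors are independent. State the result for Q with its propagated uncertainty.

(2.77 ± 0.447) × 10^8

Let p = d^2·q = 2.37e+08. δp/p = √((2·δd/d)² + (1·δq/q)²) = √(0.0350 + 0.000409) = 0.188, so δp = 4.47e+07.
Q = p + y: δQ = √(δp² + δy²) = √(1.99e+15 + 6.24e+11) = 4.47e+07
Q = 2.77e+08.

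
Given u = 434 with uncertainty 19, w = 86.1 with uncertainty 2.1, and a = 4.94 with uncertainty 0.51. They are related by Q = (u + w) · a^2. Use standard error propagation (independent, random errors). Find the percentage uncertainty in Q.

Let h = u + w = 520. δh = √(δu² + δw²) = √(361 + 4.41) = 19.1, so δh/h = 0.0368.
Q is then a monomial in h, a:
δQ/Q = √((δh/h)² + (2·δa/a)²) = √(0.00135 + 0.0426) = 0.210

21.0%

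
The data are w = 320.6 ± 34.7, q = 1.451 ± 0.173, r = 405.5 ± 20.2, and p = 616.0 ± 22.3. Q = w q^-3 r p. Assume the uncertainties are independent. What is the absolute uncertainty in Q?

9.93e+06

For a monomial Q ∝ w, q^-3, r, p, fractional errors add in quadrature:
  (1·δw/w)² = (1×0.108)² = 0.0117;  (-3·δq/q)² = (-3×0.119)² = 0.128;  (1·δr/r)² = (1×0.0498)² = 0.00248;  (1·δp/p)² = (1×0.0362)² = 0.00131
δQ/Q = √(0.143) = 0.379
Q = 2.621e+07, so δQ = 0.379 × 2.621e+07 = 9.93e+06.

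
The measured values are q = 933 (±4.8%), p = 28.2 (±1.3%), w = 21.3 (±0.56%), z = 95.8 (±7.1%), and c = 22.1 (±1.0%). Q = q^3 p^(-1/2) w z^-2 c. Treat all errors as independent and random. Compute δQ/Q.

0.203

For a monomial Q ∝ q^3, p^(-1/2), w, z^-2, c, fractional errors add in quadrature:
  (3·δq/q)² = (3×0.0480)² = 0.0207;  (−½·δp/p)² = (-0.5×0.0130)² = 4.23e-05;  (1·δw/w)² = (1×0.00560)² = 3.14e-05;  (-2·δz/z)² = (-2×0.0710)² = 0.0202;  (1·δc/c)² = (1×0.0100)² = 0.000100
δQ/Q = √(0.0411) = 0.203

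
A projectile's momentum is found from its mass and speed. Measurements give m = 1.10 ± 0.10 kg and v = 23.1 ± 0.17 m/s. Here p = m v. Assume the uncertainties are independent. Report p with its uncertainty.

Relative error in a monomial: (δp/p)² = Σ (nᵢ · δxᵢ/xᵢ)².
  (1·δm/m)² = (1×0.0909)² = 0.00826;  (1·δv/v)² = (1×0.00736)² = 5.42e-05
δp/p = √(0.00832) = 0.0912
p = 25.4 kg·m/s, so δp = 0.0912 × 25.4 = 2.32 kg·m/s.

25.4 ± 2.32 kg·m/s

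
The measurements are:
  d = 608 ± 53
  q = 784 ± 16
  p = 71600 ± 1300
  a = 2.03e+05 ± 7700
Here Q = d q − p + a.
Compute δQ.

Let w = d·q = 4.77e+05. δw/w = √((1·δd/d)² + (1·δq/q)²) = √(0.00760 + 0.000416) = 0.0895, so δw = 42700.
Q = w − p + a: δQ = √(δw² + δp² + δa²) = √(1.82e+09 + 1.69e+06 + 5.93e+07) = 43400

43400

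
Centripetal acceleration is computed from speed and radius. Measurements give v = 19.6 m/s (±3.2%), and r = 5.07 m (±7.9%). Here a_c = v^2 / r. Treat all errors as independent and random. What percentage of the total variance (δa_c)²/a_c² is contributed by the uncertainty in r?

60.4%

(δa_c/a_c)² = (2·δv/v)² + (-1·δr/r)²
  v term: (2×0.0320)² = 0.00410
  r term: (-1×0.0790)² = 0.00624
Total = 0.0103. Share from r = 0.00624/0.0103 = 0.604.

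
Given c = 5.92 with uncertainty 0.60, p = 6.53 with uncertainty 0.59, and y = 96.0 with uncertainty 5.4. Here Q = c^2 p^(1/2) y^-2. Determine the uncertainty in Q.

Q is a product of powers, so relative uncertainties combine in quadrature:
  (2·δc/c)² = (2×0.101)² = 0.0411;  (½·δp/p)² = (0.5×0.0904)² = 0.00204;  (-2·δy/y)² = (-2×0.0563)² = 0.0127
δQ/Q = √(0.0558) = 0.236
Q = 0.00972, so δQ = 0.236 × 0.00972 = 0.00230.

0.00230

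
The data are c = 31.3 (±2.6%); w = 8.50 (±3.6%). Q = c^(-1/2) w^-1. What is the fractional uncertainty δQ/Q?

For a monomial Q ∝ c^(-1/2), w^-1, fractional errors add in quadrature:
  (−½·δc/c)² = (-0.5×0.0260)² = 0.000169;  (-1·δw/w)² = (-1×0.0360)² = 0.00130
δQ/Q = √(0.00147) = 0.0383

0.0383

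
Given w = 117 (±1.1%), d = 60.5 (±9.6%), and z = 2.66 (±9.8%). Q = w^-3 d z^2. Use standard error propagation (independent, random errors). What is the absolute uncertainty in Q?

5.9e-05

Products/powers → add relative errors in quadrature, weighted by exponent:
  (-3·δw/w)² = (-3×0.0110)² = 0.00109;  (1·δd/d)² = (1×0.0960)² = 0.00922;  (2·δz/z)² = (2×0.0980)² = 0.0384
δQ/Q = √(0.0487) = 0.221
Q = 0.000267, so δQ = 0.221 × 0.000267 = 5.9e-05.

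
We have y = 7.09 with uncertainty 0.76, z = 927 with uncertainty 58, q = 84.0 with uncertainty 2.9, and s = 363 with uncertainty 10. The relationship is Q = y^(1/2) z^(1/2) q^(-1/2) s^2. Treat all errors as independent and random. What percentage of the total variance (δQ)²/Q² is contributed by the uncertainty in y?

(δQ/Q)² = (½·δy/y)² + (½·δz/z)² + (−½·δq/q)² + (2·δs/s)²
  y term: (0.5×0.107)² = 0.00287
  z term: (0.5×0.0626)² = 0.000979
  q term: (-0.5×0.0345)² = 0.000298
  s term: (2×0.0275)² = 0.00304
Total = 0.00718. Share from y = 0.00287/0.00718 = 0.400.

40.0%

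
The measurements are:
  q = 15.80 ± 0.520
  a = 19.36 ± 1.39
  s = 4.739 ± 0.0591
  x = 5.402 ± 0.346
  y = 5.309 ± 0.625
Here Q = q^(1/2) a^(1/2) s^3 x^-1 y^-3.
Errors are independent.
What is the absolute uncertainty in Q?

Since Q is a product/quotient, work with relative uncertainties:
  (½·δq/q)² = (0.5×0.0329)² = 0.000271;  (½·δa/a)² = (0.5×0.0718)² = 0.00129;  (3·δs/s)² = (3×0.0125)² = 0.00140;  (-1·δx/x)² = (-1×0.0641)² = 0.00410;  (-3·δy/y)² = (-3×0.118)² = 0.125
δQ/Q = √(0.132) = 0.363
Q = 2.303, so δQ = 0.363 × 2.303 = 0.836.

0.836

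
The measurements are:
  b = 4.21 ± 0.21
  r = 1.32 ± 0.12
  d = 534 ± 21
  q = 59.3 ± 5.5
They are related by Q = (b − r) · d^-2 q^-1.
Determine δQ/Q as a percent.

14.8%

Let u = b − r = 2.89. δu = √(δb² + δr²) = √(0.0441 + 0.0144) = 0.242, so δu/u = 0.0837.
Q is then a monomial in u, d, q:
δQ/Q = √((δu/u)² + (-2·δd/d)² + (-1·δq/q)²) = √(0.00700 + 0.00619 + 0.00860) = 0.148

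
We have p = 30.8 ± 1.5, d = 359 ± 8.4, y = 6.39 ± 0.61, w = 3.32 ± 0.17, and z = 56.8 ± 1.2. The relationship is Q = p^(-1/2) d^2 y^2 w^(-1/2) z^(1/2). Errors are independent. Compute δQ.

7.84e+05

Products/powers → add relative errors in quadrature, weighted by exponent:
  (−½·δp/p)² = (-0.5×0.0487)² = 0.000593;  (2·δd/d)² = (2×0.0234)² = 0.00219;  (2·δy/y)² = (2×0.0955)² = 0.0365;  (−½·δw/w)² = (-0.5×0.0512)² = 0.000655;  (½·δz/z)² = (0.5×0.0211)² = 0.000112
δQ/Q = √(0.0400) = 0.200
Q = 3.92e+06, so δQ = 0.200 × 3.92e+06 = 7.84e+05.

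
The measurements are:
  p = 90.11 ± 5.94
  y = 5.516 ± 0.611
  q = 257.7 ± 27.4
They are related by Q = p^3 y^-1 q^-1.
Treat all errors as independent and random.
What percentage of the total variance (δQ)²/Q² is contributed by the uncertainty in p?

(δQ/Q)² = (3·δp/p)² + (-1·δy/y)² + (-1·δq/q)²
  p term: (3×0.0659)² = 0.0391
  y term: (-1×0.111)² = 0.0123
  q term: (-1×0.106)² = 0.0113
Total = 0.0627. Share from p = 0.0391/0.0627 = 0.624.

62.4%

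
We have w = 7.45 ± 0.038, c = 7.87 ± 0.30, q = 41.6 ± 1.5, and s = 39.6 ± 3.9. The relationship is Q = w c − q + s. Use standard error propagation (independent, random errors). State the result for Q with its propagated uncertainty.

56.6 ± 4.75

Let p = w·c = 58.6. δp/p = √((1·δw/w)² + (1·δc/c)²) = √(2.6e-05 + 0.00145) = 0.0385, so δp = 2.25.
Q = p − q + s: δQ = √(δp² + δq² + δs²) = √(5.08 + 2.25 + 15.2) = 4.75
Q = 56.6.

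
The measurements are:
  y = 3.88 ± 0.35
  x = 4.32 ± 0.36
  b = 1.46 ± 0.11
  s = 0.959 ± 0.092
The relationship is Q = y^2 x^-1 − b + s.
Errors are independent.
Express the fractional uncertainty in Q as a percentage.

Let p = y^2·x^-1 = 3.48. δp/p = √((2·δy/y)² + (-1·δx/x)²) = √(0.0325 + 0.00694) = 0.199, so δp = 0.693.
Q = p − b + s: δQ = √(δp² + δb² + δs²) = √(0.480 + 0.0121 + 0.00846) = 0.707
Q = 2.98, so δQ/Q = 0.707/2.98 = 0.237.

23.7%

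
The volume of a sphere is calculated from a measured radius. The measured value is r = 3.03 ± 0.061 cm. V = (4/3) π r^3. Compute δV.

7.04 cm^3

Products/powers → add relative errors in quadrature, weighted by exponent:
  (3·δr/r)² = (3×0.0201)² = 0.00365
δV/V = √(0.00365) = 0.0604
V = 117 cm^3, so δV = 0.0604 × 117 = 7.04 cm^3.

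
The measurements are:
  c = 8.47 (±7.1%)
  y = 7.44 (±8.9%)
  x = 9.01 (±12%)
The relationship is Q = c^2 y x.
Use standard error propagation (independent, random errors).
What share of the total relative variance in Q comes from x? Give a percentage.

(δQ/Q)² = (2·δc/c)² + (1·δy/y)² + (1·δx/x)²
  c term: (2×0.0710)² = 0.0202
  y term: (1×0.0890)² = 0.00792
  x term: (1×0.120)² = 0.0144
Total = 0.0425. Share from x = 0.0144/0.0425 = 0.339.

33.9%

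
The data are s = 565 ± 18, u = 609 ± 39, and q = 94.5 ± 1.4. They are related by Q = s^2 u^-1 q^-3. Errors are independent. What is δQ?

6.25e-05

Q is a product of powers, so relative uncertainties combine in quadrature:
  (2·δs/s)² = (2×0.0319)² = 0.00406;  (-1·δu/u)² = (-1×0.0640)² = 0.00410;  (-3·δq/q)² = (-3×0.0148)² = 0.00198
δQ/Q = √(0.0101) = 0.101
Q = 0.000621, so δQ = 0.101 × 0.000621 = 6.25e-05.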